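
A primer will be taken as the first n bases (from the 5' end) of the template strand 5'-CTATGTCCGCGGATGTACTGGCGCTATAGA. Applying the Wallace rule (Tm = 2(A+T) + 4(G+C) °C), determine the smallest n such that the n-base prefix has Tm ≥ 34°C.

n = 11

First 10 bases: CTATGTCCGC → Tm = 32°C (< 34°C)
First 11 bases: CTATGTCCGCG → Tm = 36°C (≥ 34°C)
Each additional base adds 2°C (A/T) or 4°C (G/C), so Tm is non-decreasing in n; n = 11 is the first length to reach 34°C.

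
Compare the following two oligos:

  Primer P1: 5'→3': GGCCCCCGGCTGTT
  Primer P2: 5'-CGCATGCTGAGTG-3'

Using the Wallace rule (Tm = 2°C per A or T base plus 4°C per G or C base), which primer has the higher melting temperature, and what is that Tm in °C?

Primer P1: A+T=3, G+C=11 → Tm = 2(3)+4(11) = 50°C
Primer P2: A+T=5, G+C=8 → Tm = 2(5)+4(8) = 42°C
50°C vs 42°C → primer P1 is higher.

Primer P1, 50°C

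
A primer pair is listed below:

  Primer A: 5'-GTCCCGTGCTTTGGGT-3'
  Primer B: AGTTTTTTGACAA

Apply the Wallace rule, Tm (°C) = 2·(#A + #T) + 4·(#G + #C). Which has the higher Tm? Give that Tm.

Primer A, 52°C

Primer A: A+T=6, G+C=10 → Tm = 2(6)+4(10) = 52°C
Primer B: A+T=10, G+C=3 → Tm = 2(10)+4(3) = 32°C
52°C vs 32°C → primer A is higher.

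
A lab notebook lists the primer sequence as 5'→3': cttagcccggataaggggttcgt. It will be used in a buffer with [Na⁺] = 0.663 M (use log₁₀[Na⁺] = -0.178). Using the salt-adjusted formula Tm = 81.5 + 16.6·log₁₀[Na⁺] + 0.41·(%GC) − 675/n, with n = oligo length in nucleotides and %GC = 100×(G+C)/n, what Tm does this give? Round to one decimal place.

72.4°C

Length n = 23. Counting bases: C=5, T=6, A=4, G=8
G+C = 13, so %GC = 13/23 × 100 = 56.522%
Salt term: 16.6 × (-0.178) = -2.955
GC term: 0.41 × 56.522 = 23.174; length term: −675/23 = −29.348
Tm = 81.5 + (-2.955) + 23.174 − 29.348 = 72.371 → 72.4°C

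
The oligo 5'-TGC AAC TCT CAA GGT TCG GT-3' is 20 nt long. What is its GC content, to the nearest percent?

T=6, G=5, C=5, A=4
G+C = 5 + 5 = 10 out of 20 bases
%GC = 10/20 × 100 = 50% ≈ 50%

50%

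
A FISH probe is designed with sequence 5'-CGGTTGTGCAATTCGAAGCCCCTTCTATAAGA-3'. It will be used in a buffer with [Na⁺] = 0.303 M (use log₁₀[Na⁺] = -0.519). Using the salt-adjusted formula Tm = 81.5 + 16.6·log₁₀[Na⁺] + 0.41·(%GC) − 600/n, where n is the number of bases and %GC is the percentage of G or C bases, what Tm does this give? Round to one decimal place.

73.4°C

Length n = 32. A=8, T=9, C=8, G=7
G+C = 15, so %GC = 15/32 × 100 = 46.875%
Salt term: 16.6 × (-0.519) = -8.615
GC term: 0.41 × 46.875 = 19.219; length term: −600/32 = −18.75
Tm = 81.5 + (-8.615) + 19.219 − 18.75 = 73.354 → 73.4°C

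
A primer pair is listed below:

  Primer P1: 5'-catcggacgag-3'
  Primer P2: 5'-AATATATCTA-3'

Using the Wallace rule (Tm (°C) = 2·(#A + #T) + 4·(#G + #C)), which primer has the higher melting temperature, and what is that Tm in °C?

Primer P1, 36°C

Primer P1: A+T=4, G+C=7 → Tm = 2(4)+4(7) = 36°C
Primer P2: A+T=9, G+C=1 → Tm = 2(9)+4(1) = 22°C
36°C vs 22°C → primer P1 is higher.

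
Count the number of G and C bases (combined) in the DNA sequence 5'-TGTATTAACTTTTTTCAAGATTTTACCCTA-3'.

7

Base counts: C=5, A=8, G=2, T=15
Total G or C: 2 + 5 = 7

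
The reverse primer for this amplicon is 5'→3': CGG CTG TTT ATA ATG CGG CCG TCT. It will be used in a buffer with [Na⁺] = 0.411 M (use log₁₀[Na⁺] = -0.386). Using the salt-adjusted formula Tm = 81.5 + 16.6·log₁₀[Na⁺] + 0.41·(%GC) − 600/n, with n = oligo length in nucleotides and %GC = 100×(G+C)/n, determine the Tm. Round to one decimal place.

Length n = 24. Base counts: T=8, C=6, G=7, A=3
G+C = 13, so %GC = 13/24 × 100 = 54.167%
Salt term: 16.6 × (-0.386) = -6.408
GC term: 0.41 × 54.167 = 22.208; length term: −600/24 = −25
Tm = 81.5 + (-6.408) + 22.208 − 25 = 72.3 → 72.3°C

72.3°C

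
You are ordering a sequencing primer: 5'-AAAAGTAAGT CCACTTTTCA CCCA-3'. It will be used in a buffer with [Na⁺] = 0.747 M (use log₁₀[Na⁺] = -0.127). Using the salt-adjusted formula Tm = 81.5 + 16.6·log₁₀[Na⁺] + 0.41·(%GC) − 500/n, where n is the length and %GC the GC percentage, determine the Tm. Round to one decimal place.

Length n = 24. Counting bases: C=7, T=6, A=9, G=2
G+C = 9, so %GC = 9/24 × 100 = 37.5%
Salt term: 16.6 × (-0.127) = -2.108
GC term: 0.41 × 37.5 = 15.375; length term: −500/24 = −20.833
Tm = 81.5 + (-2.108) + 15.375 − 20.833 = 73.934 → 73.9°C

73.9°C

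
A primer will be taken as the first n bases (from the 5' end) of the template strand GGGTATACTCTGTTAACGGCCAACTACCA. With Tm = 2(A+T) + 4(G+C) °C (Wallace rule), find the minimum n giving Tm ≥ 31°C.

First 10 bases: GGGTATACTC → Tm = 30°C (< 31°C)
First 11 bases: GGGTATACTCT → Tm = 32°C (≥ 31°C)
Since every base adds ≥2°C, Tm only increases with n, so the threshold is first crossed at n = 11.

n = 11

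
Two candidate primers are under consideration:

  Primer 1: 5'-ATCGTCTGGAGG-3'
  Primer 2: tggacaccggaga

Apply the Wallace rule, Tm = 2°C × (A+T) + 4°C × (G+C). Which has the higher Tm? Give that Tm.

Primer 2, 42°C

Primer 1: A+T=5, G+C=7 → Tm = 2(5)+4(7) = 38°C
Primer 2: A+T=5, G+C=8 → Tm = 2(5)+4(8) = 42°C
38°C vs 42°C → primer 2 is higher.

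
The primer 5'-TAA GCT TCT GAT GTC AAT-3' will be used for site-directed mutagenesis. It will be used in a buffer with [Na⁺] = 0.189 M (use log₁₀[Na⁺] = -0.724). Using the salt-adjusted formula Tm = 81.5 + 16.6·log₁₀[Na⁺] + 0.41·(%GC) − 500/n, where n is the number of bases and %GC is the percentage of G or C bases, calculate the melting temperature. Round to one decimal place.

Length n = 18. Base counts: C=3, G=3, T=7, A=5
G+C = 6, so %GC = 6/18 × 100 = 33.333%
Salt term: 16.6 × (-0.724) = -12.018
GC term: 0.41 × 33.333 = 13.667; length term: −500/18 = −27.778
Tm = 81.5 + (-12.018) + 13.667 − 27.778 = 55.371 → 55.4°C

55.4°C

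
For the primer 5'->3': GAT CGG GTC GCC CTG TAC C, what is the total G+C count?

Base counts: T=4, A=2, G=6, C=7
G+C = 6 + 7 = 13

13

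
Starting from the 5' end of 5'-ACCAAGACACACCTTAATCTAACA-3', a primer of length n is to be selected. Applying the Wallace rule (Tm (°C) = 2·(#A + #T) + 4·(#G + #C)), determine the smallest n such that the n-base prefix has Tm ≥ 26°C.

n = 9

First 8 bases: ACCAAGAC → Tm = 24°C (< 26°C)
First 9 bases: ACCAAGACA → Tm = 26°C (≥ 26°C)
Each additional base adds 2°C (A/T) or 4°C (G/C), so Tm is non-decreasing in n; n = 9 is the first length to reach 26°C.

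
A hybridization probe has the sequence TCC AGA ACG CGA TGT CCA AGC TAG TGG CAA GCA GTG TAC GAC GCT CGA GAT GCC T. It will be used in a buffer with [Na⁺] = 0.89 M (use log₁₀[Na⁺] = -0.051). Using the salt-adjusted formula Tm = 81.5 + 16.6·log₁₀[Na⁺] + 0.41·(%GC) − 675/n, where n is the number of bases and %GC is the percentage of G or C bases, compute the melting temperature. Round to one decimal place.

91.5°C

Length n = 55. A=14, T=10, C=15, G=16
G+C = 31, so %GC = 31/55 × 100 = 56.364%
Salt term: 16.6 × (-0.051) = -0.847
GC term: 0.41 × 56.364 = 23.109; length term: −675/55 = −12.273
Tm = 81.5 + (-0.847) + 23.109 − 12.273 = 91.489 → 91.5°C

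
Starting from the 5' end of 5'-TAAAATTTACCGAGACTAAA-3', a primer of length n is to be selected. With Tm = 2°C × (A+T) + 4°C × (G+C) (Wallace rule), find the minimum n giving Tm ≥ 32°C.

n = 13

First 12 bases: TAAAATTTACCG → Tm = 30°C (< 32°C)
First 13 bases: TAAAATTTACCGA → Tm = 32°C (≥ 32°C)
Since every base adds ≥2°C, Tm only increases with n, so the threshold is first crossed at n = 13.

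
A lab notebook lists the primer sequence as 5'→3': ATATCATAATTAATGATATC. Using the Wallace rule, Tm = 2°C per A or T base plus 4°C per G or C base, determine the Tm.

Scanning the sequence gives A=9, G=1, T=8, C=2.
A+T = 17, G+C = 3
Tm = 4·3 + 2·17 = 12 + 34 = 46°C

46°C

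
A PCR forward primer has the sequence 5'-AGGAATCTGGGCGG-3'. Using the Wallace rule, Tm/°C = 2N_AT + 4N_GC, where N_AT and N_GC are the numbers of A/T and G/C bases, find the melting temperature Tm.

46°C

Scanning the sequence gives T=2, A=3, C=2, G=7.
So N_AT = 5 and N_GC = 9.
Tm = 2(5) + 4(9) = 10 + 36 = 46°C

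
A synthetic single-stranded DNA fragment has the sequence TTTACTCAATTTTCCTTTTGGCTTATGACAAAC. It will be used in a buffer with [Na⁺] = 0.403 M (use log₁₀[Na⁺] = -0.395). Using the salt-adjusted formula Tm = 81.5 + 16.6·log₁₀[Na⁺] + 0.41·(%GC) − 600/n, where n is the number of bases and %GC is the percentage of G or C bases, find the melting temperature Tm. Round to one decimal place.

Length n = 33. Scanning the sequence gives A=8, C=7, G=3, T=15.
G+C = 10, so %GC = 10/33 × 100 = 30.303%
Salt term: 16.6 × (-0.395) = -6.557
GC term: 0.41 × 30.303 = 12.424; length term: −600/33 = −18.182
Tm = 81.5 + (-6.557) + 12.424 − 18.182 = 69.185 → 69.2°C

69.2°C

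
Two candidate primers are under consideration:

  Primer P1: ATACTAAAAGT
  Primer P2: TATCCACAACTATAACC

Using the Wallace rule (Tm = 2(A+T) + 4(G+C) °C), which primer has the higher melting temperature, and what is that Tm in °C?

Primer P1: A+T=9, G+C=2 → Tm = 2(9)+4(2) = 26°C
Primer P2: A+T=11, G+C=6 → Tm = 2(11)+4(6) = 46°C
26°C vs 46°C → primer P2 is higher.

Primer P2, 46°C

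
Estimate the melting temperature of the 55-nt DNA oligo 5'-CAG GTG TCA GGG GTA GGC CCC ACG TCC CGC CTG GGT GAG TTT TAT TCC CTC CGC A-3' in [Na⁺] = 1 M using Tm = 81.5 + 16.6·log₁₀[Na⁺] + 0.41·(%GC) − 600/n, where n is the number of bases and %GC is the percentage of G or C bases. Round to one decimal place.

Length n = 55. Scanning the sequence gives C=18, A=7, G=17, T=13.
G+C = 35, so %GC = 35/55 × 100 = 63.636%
Salt term: 16.6 × (0) = 0
GC term: 0.41 × 63.636 = 26.091; length term: −600/55 = −10.909
Tm = 81.5 + (0) + 26.091 − 10.909 = 96.682 → 96.7°C

96.7°C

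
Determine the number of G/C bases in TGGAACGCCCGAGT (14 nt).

9

Counting bases: A=3, T=2, G=5, C=4
G+C = 5 + 4 = 9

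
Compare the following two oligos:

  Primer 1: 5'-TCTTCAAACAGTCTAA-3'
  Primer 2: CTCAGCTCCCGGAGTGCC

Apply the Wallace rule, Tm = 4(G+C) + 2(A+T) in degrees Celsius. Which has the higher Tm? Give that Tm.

Primer 1: A+T=11, G+C=5 → Tm = 2(11)+4(5) = 42°C
Primer 2: A+T=5, G+C=13 → Tm = 2(5)+4(13) = 62°C
42°C vs 62°C → primer 2 is higher.

Primer 2, 62°C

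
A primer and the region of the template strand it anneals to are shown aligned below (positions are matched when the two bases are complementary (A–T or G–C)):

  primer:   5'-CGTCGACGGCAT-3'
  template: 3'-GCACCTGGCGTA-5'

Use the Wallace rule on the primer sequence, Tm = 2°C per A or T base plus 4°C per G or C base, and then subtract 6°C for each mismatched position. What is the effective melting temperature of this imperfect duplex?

28°C

Primer base counts: A=2, T=2, G=4, C=4 → A+T=4, G+C=8
Perfect-match Tm = 2(4) + 4(8) = 8 + 32 = 40°C
Mismatches (positions where the bases are not complementary): 2 (at positions 4, 8)
Effective Tm = 40 − 2×6 = 40 − 12 = 28°C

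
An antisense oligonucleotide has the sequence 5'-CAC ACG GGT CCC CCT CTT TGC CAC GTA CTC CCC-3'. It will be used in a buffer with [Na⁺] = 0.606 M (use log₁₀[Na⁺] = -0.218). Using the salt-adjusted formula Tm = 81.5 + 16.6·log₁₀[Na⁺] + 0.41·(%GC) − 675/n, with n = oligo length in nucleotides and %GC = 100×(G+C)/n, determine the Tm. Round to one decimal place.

Length n = 33. Counting bases: C=17, G=5, T=7, A=4
G+C = 22, so %GC = 22/33 × 100 = 66.667%
Salt term: 16.6 × (-0.218) = -3.619
GC term: 0.41 × 66.667 = 27.333; length term: −675/33 = −20.455
Tm = 81.5 + (-3.619) + 27.333 − 20.455 = 84.759 → 84.8°C

84.8°C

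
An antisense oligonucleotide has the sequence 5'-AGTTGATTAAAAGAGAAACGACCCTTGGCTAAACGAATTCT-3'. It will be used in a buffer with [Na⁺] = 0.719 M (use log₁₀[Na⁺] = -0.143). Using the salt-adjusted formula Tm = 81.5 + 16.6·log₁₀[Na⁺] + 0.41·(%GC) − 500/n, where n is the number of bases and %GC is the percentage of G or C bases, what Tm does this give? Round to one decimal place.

81.9°C

Length n = 41. Base counts: C=7, G=8, T=10, A=16
G+C = 15, so %GC = 15/41 × 100 = 36.585%
Salt term: 16.6 × (-0.143) = -2.374
GC term: 0.41 × 36.585 = 15; length term: −500/41 = −12.195
Tm = 81.5 + (-2.374) + 15 − 12.195 = 81.931 → 81.9°C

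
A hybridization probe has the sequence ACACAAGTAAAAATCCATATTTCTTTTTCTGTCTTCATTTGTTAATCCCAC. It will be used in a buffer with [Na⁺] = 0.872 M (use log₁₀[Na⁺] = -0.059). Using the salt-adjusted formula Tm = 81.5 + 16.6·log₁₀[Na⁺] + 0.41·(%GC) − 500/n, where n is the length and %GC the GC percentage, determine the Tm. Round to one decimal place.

82.8°C

Length n = 51. Counting bases: G=3, C=12, T=21, A=15
G+C = 15, so %GC = 15/51 × 100 = 29.412%
Salt term: 16.6 × (-0.059) = -0.979
GC term: 0.41 × 29.412 = 12.059; length term: −500/51 = −9.804
Tm = 81.5 + (-0.979) + 12.059 − 9.804 = 82.776 → 82.8°C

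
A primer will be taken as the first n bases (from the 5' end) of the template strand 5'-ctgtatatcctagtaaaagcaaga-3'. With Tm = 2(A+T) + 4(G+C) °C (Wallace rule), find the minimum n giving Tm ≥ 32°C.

n = 12

First 11 bases: CTGTATATCCT → Tm = 30°C (< 32°C)
First 12 bases: CTGTATATCCTA → Tm = 32°C (≥ 32°C)
Since every base adds ≥2°C, Tm only increases with n, so the threshold is first crossed at n = 12.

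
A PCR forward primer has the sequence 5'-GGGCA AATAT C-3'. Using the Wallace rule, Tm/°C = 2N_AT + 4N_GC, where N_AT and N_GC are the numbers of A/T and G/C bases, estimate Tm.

32°C

Scanning the sequence gives T=2, A=4, C=2, G=3.
AT pairs contribute 6, GC pairs contribute 5.
Tm = 2×6 + 4×5 = 32°C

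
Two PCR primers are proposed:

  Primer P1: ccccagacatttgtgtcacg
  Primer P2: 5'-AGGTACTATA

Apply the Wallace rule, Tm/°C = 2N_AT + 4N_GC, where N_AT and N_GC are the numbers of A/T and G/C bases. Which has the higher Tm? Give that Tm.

Primer P1, 62°C

Primer P1: A+T=9, G+C=11 → Tm = 2(9)+4(11) = 62°C
Primer P2: A+T=7, G+C=3 → Tm = 2(7)+4(3) = 26°C
62°C vs 26°C → primer P1 is higher.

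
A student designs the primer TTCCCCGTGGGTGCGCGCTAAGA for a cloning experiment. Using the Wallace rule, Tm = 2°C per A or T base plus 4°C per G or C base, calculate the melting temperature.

A=3, G=8, C=7, T=5
A+T = 8, G+C = 15
Tm = 4·15 + 2·8 = 60 + 16 = 76°C

76°C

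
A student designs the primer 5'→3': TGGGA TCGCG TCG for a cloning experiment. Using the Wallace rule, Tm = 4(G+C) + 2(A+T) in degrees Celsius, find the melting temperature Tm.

44°C

Counting bases: A=1, T=3, G=6, C=3
A+T = 4, G+C = 9
Tm = 2×4 + 4×9 = 44°C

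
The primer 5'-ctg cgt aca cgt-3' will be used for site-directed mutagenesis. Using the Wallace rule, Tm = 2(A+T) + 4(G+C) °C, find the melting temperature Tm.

G=3, A=2, T=3, C=4
A+T = 5, G+C = 7
Tm = 2×5 + 4×7 = 38°C

38°C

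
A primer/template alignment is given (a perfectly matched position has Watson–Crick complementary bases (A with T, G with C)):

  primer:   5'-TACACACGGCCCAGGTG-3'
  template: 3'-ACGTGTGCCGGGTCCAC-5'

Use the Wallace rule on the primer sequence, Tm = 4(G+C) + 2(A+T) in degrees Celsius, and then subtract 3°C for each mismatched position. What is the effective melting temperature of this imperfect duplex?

Primer base counts: A=4, T=2, G=5, C=6 → A+T=6, G+C=11
Perfect-match Tm = 2(6) + 4(11) = 12 + 44 = 56°C
Mismatches (positions where the bases are not complementary): 1 (at position 2)
Effective Tm = 56 − 1×3 = 56 − 3 = 53°C

53°C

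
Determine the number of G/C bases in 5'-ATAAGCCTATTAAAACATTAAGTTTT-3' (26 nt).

5

A=11, T=10, C=3, G=2
Total G or C: 2 + 3 = 5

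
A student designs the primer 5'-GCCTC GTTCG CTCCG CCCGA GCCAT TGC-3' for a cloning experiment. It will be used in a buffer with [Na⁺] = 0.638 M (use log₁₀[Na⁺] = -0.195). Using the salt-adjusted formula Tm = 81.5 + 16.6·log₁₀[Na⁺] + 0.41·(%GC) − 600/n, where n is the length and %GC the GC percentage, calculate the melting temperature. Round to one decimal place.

Length n = 28. Counting bases: G=7, T=6, C=13, A=2
G+C = 20, so %GC = 20/28 × 100 = 71.429%
Salt term: 16.6 × (-0.195) = -3.237
GC term: 0.41 × 71.429 = 29.286; length term: −600/28 = −21.429
Tm = 81.5 + (-3.237) + 29.286 − 21.429 = 86.12 → 86.1°C

86.1°C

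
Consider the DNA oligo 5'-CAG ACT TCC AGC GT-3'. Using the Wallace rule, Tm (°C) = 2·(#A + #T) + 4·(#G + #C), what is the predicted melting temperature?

44°C

Scanning the sequence gives G=3, T=3, C=5, A=3.
A+T = 6, G+C = 8
Tm = 4·8 + 2·6 = 32 + 12 = 44°C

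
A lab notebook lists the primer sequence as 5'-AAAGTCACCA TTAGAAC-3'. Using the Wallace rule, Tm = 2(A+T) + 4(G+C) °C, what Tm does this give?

T=3, C=4, G=2, A=8
A+T = 11, G+C = 6
Tm = 2(11) + 4(6) = 22 + 24 = 46°C

46°C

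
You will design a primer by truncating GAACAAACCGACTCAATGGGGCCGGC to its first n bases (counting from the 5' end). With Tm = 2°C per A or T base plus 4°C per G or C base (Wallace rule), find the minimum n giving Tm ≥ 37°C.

First 12 bases: GAACAAACCGAC → Tm = 36°C (< 37°C)
First 13 bases: GAACAAACCGACT → Tm = 38°C (≥ 37°C)
Since every base adds ≥2°C, Tm only increases with n, so the threshold is first crossed at n = 13.

n = 13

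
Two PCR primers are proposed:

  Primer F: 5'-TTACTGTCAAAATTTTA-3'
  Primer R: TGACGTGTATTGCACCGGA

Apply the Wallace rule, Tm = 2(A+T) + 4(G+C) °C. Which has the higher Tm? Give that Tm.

Primer R, 58°C

Primer F: A+T=14, G+C=3 → Tm = 2(14)+4(3) = 40°C
Primer R: A+T=9, G+C=10 → Tm = 2(9)+4(10) = 58°C
40°C vs 58°C → primer R is higher.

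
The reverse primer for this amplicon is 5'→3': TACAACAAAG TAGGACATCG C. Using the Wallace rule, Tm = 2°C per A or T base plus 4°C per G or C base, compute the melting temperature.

Counting bases: A=9, T=3, G=4, C=5
So N_AT = 12 and N_GC = 9.
Tm = 4·9 + 2·12 = 36 + 24 = 60°C

60°C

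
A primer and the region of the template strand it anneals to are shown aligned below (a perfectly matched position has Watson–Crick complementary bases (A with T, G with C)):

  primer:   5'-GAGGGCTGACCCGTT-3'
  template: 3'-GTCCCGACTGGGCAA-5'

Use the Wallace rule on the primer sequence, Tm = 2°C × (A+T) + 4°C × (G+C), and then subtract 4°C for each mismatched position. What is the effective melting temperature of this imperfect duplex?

Primer base counts: A=2, T=3, G=6, C=4 → A+T=5, G+C=10
Perfect-match Tm = 2(5) + 4(10) = 10 + 40 = 50°C
Mismatches (positions where the bases are not complementary): 1 (at position 1)
Effective Tm = 50 − 1×4 = 50 − 4 = 46°C

46°C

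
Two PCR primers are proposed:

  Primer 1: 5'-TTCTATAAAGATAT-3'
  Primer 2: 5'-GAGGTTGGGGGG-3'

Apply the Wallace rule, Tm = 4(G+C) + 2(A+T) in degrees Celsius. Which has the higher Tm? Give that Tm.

Primer 2, 42°C

Primer 1: A+T=12, G+C=2 → Tm = 2(12)+4(2) = 32°C
Primer 2: A+T=3, G+C=9 → Tm = 2(3)+4(9) = 42°C
32°C vs 42°C → primer 2 is higher.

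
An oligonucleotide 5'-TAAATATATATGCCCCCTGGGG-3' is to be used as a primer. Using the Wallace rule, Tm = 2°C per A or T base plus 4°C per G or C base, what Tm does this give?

64°C

A=6, G=5, T=6, C=5
So N_AT = 12 and N_GC = 10.
Tm = 2×12 + 4×10 = 64°C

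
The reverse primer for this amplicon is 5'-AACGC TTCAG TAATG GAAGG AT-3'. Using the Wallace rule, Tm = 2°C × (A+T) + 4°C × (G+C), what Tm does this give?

Counting bases: C=3, T=5, G=6, A=8
AT pairs contribute 13, GC pairs contribute 9.
Tm = 4·9 + 2·13 = 36 + 26 = 62°C

62°C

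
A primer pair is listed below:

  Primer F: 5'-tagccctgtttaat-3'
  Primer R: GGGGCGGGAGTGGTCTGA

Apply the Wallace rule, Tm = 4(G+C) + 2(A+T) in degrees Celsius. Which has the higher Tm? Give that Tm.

Primer F: A+T=9, G+C=5 → Tm = 2(9)+4(5) = 38°C
Primer R: A+T=5, G+C=13 → Tm = 2(5)+4(13) = 62°C
38°C vs 62°C → primer R is higher.

Primer R, 62°C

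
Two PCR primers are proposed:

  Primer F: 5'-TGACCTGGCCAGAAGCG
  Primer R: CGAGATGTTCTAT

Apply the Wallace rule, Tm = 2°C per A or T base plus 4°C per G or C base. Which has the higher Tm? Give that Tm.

Primer F, 56°C

Primer F: A+T=6, G+C=11 → Tm = 2(6)+4(11) = 56°C
Primer R: A+T=8, G+C=5 → Tm = 2(8)+4(5) = 36°C
56°C vs 36°C → primer F is higher.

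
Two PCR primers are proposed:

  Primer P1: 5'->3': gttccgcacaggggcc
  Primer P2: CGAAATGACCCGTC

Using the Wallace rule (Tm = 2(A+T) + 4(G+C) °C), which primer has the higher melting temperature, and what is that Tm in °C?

Primer P1: A+T=4, G+C=12 → Tm = 2(4)+4(12) = 56°C
Primer P2: A+T=6, G+C=8 → Tm = 2(6)+4(8) = 44°C
56°C vs 44°C → primer P1 is higher.

Primer P1, 56°C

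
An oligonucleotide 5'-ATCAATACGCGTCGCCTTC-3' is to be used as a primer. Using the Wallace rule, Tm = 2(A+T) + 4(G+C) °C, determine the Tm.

Scanning the sequence gives T=5, G=3, A=4, C=7.
So N_AT = 9 and N_GC = 10.
Tm = 2×9 + 4×10 = 58°C

58°C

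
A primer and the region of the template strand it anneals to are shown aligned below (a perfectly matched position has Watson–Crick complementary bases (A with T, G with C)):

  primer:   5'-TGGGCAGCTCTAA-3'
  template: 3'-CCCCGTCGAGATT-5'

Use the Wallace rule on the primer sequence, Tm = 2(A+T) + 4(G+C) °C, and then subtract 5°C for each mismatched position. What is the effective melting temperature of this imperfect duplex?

35°C

Primer base counts: A=3, T=3, G=4, C=3 → A+T=6, G+C=7
Perfect-match Tm = 2(6) + 4(7) = 12 + 28 = 40°C
Mismatches (positions where the bases are not complementary): 1 (at position 1)
Effective Tm = 40 − 1×5 = 40 − 5 = 35°C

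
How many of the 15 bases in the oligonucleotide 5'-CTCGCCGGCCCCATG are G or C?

12

Base counts: C=8, G=4, A=1, T=2
Total G or C: 4 + 8 = 12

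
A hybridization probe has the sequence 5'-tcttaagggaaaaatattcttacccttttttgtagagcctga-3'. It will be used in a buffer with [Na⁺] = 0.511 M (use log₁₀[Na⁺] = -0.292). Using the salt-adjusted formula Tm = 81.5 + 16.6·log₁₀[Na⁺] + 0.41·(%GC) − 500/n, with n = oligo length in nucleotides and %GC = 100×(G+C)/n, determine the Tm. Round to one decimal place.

78.4°C

Length n = 42. Counting bases: G=7, T=16, A=12, C=7
G+C = 14, so %GC = 14/42 × 100 = 33.333%
Salt term: 16.6 × (-0.292) = -4.847
GC term: 0.41 × 33.333 = 13.667; length term: −500/42 = −11.905
Tm = 81.5 + (-4.847) + 13.667 − 11.905 = 78.415 → 78.4°C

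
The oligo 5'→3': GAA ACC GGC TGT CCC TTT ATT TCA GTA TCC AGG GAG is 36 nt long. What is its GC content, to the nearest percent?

50%

T=10, G=9, A=8, C=9
G+C = 9 + 9 = 18 out of 36 bases
%GC = 18/36 × 100 = 50% ≈ 50%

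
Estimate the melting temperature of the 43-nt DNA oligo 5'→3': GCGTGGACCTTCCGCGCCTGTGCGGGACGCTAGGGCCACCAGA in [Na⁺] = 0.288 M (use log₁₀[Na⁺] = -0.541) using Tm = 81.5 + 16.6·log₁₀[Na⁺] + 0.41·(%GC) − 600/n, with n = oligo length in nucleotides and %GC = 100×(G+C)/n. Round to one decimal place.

Length n = 43. C=15, G=16, T=6, A=6
G+C = 31, so %GC = 31/43 × 100 = 72.093%
Salt term: 16.6 × (-0.541) = -8.981
GC term: 0.41 × 72.093 = 29.558; length term: −600/43 = −13.953
Tm = 81.5 + (-8.981) + 29.558 − 13.953 = 88.124 → 88.1°C

88.1°C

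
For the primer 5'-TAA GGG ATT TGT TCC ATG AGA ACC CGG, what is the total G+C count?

13

Counting bases: C=5, G=8, T=7, A=7
G+C = 8 + 5 = 13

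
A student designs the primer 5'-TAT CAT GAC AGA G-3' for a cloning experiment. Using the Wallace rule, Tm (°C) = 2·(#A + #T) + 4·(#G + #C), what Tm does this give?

36°C

Counting bases: C=2, A=5, G=3, T=3
So N_AT = 8 and N_GC = 5.
Tm = 2×8 + 4×5 = 36°C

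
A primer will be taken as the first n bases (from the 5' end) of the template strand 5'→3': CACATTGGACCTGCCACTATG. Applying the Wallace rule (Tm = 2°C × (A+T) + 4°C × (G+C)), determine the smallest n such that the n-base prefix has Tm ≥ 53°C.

n = 17

First 16 bases: CACATTGGACCTGCCA → Tm = 50°C (< 53°C)
First 17 bases: CACATTGGACCTGCCAC → Tm = 54°C (≥ 53°C)
Each additional base adds 2°C (A/T) or 4°C (G/C), so Tm is non-decreasing in n; n = 17 is the first length to reach 53°C.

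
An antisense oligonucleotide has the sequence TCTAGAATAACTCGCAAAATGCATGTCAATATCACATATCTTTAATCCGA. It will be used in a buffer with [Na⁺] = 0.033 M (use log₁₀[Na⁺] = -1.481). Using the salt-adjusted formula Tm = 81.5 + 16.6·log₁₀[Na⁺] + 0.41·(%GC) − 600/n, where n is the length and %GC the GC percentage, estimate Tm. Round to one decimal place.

Length n = 50. Counting bases: A=19, T=15, C=11, G=5
G+C = 16, so %GC = 16/50 × 100 = 32%
Salt term: 16.6 × (-1.481) = -24.585
GC term: 0.41 × 32 = 13.12; length term: −600/50 = −12
Tm = 81.5 + (-24.585) + 13.12 − 12 = 58.035 → 58.0°C

58.0°C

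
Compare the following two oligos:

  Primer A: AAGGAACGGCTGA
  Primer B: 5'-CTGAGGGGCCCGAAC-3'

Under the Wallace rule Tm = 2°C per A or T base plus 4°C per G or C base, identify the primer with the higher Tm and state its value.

Primer B, 52°C

Primer A: A+T=6, G+C=7 → Tm = 2(6)+4(7) = 40°C
Primer B: A+T=4, G+C=11 → Tm = 2(4)+4(11) = 52°C
40°C vs 52°C → primer B is higher.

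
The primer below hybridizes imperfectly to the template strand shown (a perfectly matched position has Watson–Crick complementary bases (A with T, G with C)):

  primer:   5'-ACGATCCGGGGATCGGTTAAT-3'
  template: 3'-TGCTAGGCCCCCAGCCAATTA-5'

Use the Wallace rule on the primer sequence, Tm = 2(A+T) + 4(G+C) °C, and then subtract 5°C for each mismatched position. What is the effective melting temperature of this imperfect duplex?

Primer base counts: A=5, T=5, G=7, C=4 → A+T=10, G+C=11
Perfect-match Tm = 2(10) + 4(11) = 20 + 44 = 64°C
Mismatches (positions where the bases are not complementary): 1 (at position 12)
Effective Tm = 64 − 1×5 = 64 − 5 = 59°C

59°C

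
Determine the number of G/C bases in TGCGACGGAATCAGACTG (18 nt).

C=4, A=5, G=6, T=3
Total G or C: 6 + 4 = 10

10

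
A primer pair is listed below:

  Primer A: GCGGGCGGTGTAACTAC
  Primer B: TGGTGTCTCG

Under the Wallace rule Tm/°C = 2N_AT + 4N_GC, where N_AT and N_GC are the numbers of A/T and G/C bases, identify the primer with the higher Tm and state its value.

Primer A: A+T=6, G+C=11 → Tm = 2(6)+4(11) = 56°C
Primer B: A+T=4, G+C=6 → Tm = 2(4)+4(6) = 32°C
56°C vs 32°C → primer A is higher.

Primer A, 56°C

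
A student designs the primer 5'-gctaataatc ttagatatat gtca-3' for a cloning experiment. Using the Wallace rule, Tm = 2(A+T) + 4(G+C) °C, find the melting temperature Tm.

60°C

A=9, T=9, G=3, C=3
AT pairs contribute 18, GC pairs contribute 6.
Tm = 2×18 + 4×6 = 60°C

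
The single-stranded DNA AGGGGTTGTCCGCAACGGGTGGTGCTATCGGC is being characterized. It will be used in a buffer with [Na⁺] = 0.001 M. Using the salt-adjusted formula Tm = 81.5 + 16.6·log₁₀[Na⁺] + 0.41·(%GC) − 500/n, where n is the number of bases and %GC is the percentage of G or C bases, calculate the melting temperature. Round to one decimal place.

43.0°C

Length n = 32. Counting bases: G=14, A=4, T=7, C=7
G+C = 21, so %GC = 21/32 × 100 = 65.625%
Salt term: 16.6 × (-3) = -49.8
GC term: 0.41 × 65.625 = 26.906; length term: −500/32 = −15.625
Tm = 81.5 + (-49.8) + 26.906 − 15.625 = 42.981 → 43.0°C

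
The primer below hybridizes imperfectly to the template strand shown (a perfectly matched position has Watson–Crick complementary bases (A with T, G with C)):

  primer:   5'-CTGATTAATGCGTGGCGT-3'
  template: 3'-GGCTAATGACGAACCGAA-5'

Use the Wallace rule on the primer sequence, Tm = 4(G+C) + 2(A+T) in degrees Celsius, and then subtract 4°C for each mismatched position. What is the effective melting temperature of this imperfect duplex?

38°C

Primer base counts: A=3, T=6, G=6, C=3 → A+T=9, G+C=9
Perfect-match Tm = 2(9) + 4(9) = 18 + 36 = 54°C
Mismatches (positions where the bases are not complementary): 4 (at positions 2, 8, 12, 17)
Effective Tm = 54 − 4×4 = 54 − 16 = 38°C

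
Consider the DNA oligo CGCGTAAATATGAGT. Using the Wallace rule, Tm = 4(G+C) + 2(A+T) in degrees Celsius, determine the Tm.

Base counts: G=4, T=4, A=5, C=2
A+T = 9, G+C = 6
Tm = 2(9) + 4(6) = 18 + 24 = 42°C

42°C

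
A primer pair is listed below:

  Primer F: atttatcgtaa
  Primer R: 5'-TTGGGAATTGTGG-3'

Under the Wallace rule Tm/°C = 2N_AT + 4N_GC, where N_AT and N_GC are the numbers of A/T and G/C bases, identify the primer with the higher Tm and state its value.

Primer R, 38°C

Primer F: A+T=9, G+C=2 → Tm = 2(9)+4(2) = 26°C
Primer R: A+T=7, G+C=6 → Tm = 2(7)+4(6) = 38°C
26°C vs 38°C → primer R is higher.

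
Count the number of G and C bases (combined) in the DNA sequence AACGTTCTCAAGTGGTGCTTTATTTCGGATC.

Base counts: G=7, T=12, C=6, A=6
Total G or C: 7 + 6 = 13

13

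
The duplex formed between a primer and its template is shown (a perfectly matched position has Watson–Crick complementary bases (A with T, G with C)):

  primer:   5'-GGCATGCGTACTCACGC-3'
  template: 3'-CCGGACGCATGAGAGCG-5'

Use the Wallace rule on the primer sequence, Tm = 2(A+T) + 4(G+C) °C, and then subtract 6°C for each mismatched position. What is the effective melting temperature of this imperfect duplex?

Primer base counts: A=3, T=3, G=5, C=6 → A+T=6, G+C=11
Perfect-match Tm = 2(6) + 4(11) = 12 + 44 = 56°C
Mismatches (positions where the bases are not complementary): 2 (at positions 4, 14)
Effective Tm = 56 − 2×6 = 56 − 12 = 44°C

44°C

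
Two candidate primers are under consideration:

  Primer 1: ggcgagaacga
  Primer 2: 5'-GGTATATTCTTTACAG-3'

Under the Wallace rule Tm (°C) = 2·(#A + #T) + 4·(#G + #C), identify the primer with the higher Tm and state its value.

Primer 2, 42°C

Primer 1: A+T=4, G+C=7 → Tm = 2(4)+4(7) = 36°C
Primer 2: A+T=11, G+C=5 → Tm = 2(11)+4(5) = 42°C
36°C vs 42°C → primer 2 is higher.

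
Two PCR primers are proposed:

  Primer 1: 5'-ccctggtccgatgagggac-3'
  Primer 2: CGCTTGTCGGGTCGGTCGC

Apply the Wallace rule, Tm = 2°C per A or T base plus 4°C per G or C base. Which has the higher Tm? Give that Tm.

Primer 2, 66°C

Primer 1: A+T=6, G+C=13 → Tm = 2(6)+4(13) = 64°C
Primer 2: A+T=5, G+C=14 → Tm = 2(5)+4(14) = 66°C
64°C vs 66°C → primer 2 is higher.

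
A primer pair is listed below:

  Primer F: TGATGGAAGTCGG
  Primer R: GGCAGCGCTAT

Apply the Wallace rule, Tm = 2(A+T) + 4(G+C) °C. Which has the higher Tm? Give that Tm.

Primer F: A+T=6, G+C=7 → Tm = 2(6)+4(7) = 40°C
Primer R: A+T=4, G+C=7 → Tm = 2(4)+4(7) = 36°C
40°C vs 36°C → primer F is higher.

Primer F, 40°C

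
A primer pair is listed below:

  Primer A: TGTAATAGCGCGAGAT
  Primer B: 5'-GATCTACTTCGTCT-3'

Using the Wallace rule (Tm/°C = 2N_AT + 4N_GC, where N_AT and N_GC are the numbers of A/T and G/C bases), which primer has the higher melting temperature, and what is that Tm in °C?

Primer A: A+T=9, G+C=7 → Tm = 2(9)+4(7) = 46°C
Primer B: A+T=8, G+C=6 → Tm = 2(8)+4(6) = 40°C
46°C vs 40°C → primer A is higher.

Primer A, 46°C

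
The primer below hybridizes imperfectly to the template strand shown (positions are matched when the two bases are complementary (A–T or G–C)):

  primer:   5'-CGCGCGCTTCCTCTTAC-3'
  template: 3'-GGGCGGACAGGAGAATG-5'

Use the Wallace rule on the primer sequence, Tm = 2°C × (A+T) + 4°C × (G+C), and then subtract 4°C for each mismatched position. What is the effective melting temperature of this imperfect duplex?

40°C

Primer base counts: A=1, T=5, G=3, C=8 → A+T=6, G+C=11
Perfect-match Tm = 2(6) + 4(11) = 12 + 44 = 56°C
Mismatches (positions where the bases are not complementary): 4 (at positions 2, 6, 7, 8)
Effective Tm = 56 − 4×4 = 56 − 16 = 40°C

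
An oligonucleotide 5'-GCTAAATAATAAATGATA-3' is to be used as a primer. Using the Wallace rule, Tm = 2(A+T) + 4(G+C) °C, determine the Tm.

Base counts: T=5, A=10, G=2, C=1
So N_AT = 15 and N_GC = 3.
Tm = 2(15) + 4(3) = 30 + 12 = 42°C

42°C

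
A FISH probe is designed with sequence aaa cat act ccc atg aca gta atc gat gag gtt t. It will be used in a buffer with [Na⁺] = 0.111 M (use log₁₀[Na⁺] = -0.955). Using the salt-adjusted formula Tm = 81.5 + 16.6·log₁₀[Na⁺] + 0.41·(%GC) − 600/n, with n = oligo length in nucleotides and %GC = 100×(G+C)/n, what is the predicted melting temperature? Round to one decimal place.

Length n = 34. C=7, G=6, A=12, T=9
G+C = 13, so %GC = 13/34 × 100 = 38.235%
Salt term: 16.6 × (-0.955) = -15.853
GC term: 0.41 × 38.235 = 15.676; length term: −600/34 = −17.647
Tm = 81.5 + (-15.853) + 15.676 − 17.647 = 63.676 → 63.7°C

63.7°C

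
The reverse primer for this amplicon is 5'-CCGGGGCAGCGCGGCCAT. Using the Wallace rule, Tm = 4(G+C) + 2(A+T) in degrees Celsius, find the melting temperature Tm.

66°C

Base counts: T=1, C=7, G=8, A=2
So N_AT = 3 and N_GC = 15.
Tm = 4·15 + 2·3 = 60 + 6 = 66°C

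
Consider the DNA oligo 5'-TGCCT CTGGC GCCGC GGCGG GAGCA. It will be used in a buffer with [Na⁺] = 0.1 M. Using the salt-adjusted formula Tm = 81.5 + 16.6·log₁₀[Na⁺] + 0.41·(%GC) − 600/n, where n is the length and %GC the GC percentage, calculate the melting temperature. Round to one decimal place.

Length n = 25. Counting bases: T=3, A=2, C=9, G=11
G+C = 20, so %GC = 20/25 × 100 = 80%
Salt term: 16.6 × (-1) = -16.6
GC term: 0.41 × 80 = 32.8; length term: −600/25 = −24
Tm = 81.5 + (-16.6) + 32.8 − 24 = 73.7 → 73.7°C

73.7°C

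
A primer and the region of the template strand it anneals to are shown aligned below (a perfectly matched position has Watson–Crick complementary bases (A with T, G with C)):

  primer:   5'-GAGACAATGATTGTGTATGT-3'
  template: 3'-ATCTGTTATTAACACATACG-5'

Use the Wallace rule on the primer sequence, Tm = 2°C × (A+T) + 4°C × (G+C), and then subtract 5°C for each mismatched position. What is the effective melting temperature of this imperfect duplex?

Primer base counts: A=6, T=7, G=6, C=1 → A+T=13, G+C=7
Perfect-match Tm = 2(13) + 4(7) = 26 + 28 = 54°C
Mismatches (positions where the bases are not complementary): 3 (at positions 1, 9, 20)
Effective Tm = 54 − 3×5 = 54 − 15 = 39°C

39°C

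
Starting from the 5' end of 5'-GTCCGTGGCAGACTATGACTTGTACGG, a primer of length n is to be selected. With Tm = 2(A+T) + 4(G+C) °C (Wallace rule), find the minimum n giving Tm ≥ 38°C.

First 10 bases: GTCCGTGGCA → Tm = 34°C (< 38°C)
First 11 bases: GTCCGTGGCAG → Tm = 38°C (≥ 38°C)
Each additional base adds 2°C (A/T) or 4°C (G/C), so Tm is non-decreasing in n; n = 11 is the first length to reach 38°C.

n = 11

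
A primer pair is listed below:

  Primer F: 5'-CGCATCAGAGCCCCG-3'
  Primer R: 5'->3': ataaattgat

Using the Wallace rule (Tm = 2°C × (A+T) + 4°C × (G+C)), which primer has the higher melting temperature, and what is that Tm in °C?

Primer F, 52°C

Primer F: A+T=4, G+C=11 → Tm = 2(4)+4(11) = 52°C
Primer R: A+T=9, G+C=1 → Tm = 2(9)+4(1) = 22°C
52°C vs 22°C → primer F is higher.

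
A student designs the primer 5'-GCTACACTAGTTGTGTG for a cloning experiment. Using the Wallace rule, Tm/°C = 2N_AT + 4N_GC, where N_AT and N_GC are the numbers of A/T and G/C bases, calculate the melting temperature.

50°C

Scanning the sequence gives A=3, T=6, C=3, G=5.
AT pairs contribute 9, GC pairs contribute 8.
Tm = 2×9 + 4×8 = 50°C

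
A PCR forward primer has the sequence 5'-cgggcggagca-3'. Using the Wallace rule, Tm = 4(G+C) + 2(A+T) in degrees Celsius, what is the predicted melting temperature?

40°C

G=6, A=2, C=3, T=0
AT pairs contribute 2, GC pairs contribute 9.
Tm = 4·9 + 2·2 = 36 + 4 = 40°C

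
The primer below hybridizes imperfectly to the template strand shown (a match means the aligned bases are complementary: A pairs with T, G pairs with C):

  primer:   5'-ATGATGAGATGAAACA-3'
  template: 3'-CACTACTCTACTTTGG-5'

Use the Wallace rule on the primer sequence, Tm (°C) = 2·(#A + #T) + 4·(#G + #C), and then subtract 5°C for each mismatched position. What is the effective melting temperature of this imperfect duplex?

Primer base counts: A=8, T=3, G=4, C=1 → A+T=11, G+C=5
Perfect-match Tm = 2(11) + 4(5) = 22 + 20 = 42°C
Mismatches (positions where the bases are not complementary): 2 (at positions 1, 16)
Effective Tm = 42 − 2×5 = 42 − 10 = 32°C

32°C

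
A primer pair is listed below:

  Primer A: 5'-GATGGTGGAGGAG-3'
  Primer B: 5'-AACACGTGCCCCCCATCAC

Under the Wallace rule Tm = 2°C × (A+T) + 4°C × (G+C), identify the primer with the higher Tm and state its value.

Primer B, 62°C

Primer A: A+T=5, G+C=8 → Tm = 2(5)+4(8) = 42°C
Primer B: A+T=7, G+C=12 → Tm = 2(7)+4(12) = 62°C
42°C vs 62°C → primer B is higher.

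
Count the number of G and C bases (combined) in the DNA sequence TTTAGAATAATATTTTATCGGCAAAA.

5

Counting bases: A=11, G=3, T=10, C=2
Total G or C: 3 + 2 = 5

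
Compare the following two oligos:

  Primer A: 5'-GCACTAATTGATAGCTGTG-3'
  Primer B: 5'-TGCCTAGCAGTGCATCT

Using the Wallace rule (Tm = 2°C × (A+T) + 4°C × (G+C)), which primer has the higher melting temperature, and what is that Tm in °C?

Primer A, 54°C

Primer A: A+T=11, G+C=8 → Tm = 2(11)+4(8) = 54°C
Primer B: A+T=8, G+C=9 → Tm = 2(8)+4(9) = 52°C
54°C vs 52°C → primer A is higher.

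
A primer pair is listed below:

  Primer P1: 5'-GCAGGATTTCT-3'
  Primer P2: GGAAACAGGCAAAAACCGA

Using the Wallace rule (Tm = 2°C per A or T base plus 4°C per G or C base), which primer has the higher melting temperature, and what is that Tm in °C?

Primer P1: A+T=6, G+C=5 → Tm = 2(6)+4(5) = 32°C
Primer P2: A+T=10, G+C=9 → Tm = 2(10)+4(9) = 56°C
32°C vs 56°C → primer P2 is higher.

Primer P2, 56°C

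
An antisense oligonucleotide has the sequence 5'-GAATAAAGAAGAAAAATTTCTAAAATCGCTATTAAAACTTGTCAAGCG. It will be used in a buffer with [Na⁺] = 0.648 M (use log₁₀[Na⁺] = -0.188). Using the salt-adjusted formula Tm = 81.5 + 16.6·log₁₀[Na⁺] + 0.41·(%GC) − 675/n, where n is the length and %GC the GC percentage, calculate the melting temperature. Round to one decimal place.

75.4°C

Length n = 48. C=6, T=12, G=7, A=23
G+C = 13, so %GC = 13/48 × 100 = 27.083%
Salt term: 16.6 × (-0.188) = -3.121
GC term: 0.41 × 27.083 = 11.104; length term: −675/48 = −14.062
Tm = 81.5 + (-3.121) + 11.104 − 14.062 = 75.421 → 75.4°C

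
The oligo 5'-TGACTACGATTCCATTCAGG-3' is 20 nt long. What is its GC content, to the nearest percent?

Base counts: G=4, C=5, T=6, A=5
G+C = 4 + 5 = 9 out of 20 bases
%GC = 9/20 × 100 = 45% ≈ 45%

45%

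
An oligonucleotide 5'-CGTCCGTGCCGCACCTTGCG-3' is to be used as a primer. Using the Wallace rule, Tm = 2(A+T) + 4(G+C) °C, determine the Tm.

70°C

G=6, A=1, T=4, C=9
A+T = 5, G+C = 15
Tm = 4·15 + 2·5 = 60 + 10 = 70°C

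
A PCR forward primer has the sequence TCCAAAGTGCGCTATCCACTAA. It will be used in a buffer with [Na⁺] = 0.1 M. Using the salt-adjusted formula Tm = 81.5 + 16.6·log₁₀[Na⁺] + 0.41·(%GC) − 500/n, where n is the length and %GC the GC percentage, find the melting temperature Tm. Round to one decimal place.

Length n = 22. Counting bases: T=5, G=3, C=7, A=7
G+C = 10, so %GC = 10/22 × 100 = 45.455%
Salt term: 16.6 × (-1) = -16.6
GC term: 0.41 × 45.455 = 18.637; length term: −500/22 = −22.727
Tm = 81.5 + (-16.6) + 18.637 − 22.727 = 60.81 → 60.8°C

60.8°C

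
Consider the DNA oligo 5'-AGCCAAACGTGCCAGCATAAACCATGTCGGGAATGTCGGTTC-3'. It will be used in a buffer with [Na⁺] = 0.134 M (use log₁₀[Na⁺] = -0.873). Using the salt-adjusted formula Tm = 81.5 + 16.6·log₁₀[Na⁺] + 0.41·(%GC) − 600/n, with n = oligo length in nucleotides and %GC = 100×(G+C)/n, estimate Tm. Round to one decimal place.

Length n = 42. Base counts: G=11, T=8, C=11, A=12
G+C = 22, so %GC = 22/42 × 100 = 52.381%
Salt term: 16.6 × (-0.873) = -14.492
GC term: 0.41 × 52.381 = 21.476; length term: −600/42 = −14.286
Tm = 81.5 + (-14.492) + 21.476 − 14.286 = 74.198 → 74.2°C

74.2°C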